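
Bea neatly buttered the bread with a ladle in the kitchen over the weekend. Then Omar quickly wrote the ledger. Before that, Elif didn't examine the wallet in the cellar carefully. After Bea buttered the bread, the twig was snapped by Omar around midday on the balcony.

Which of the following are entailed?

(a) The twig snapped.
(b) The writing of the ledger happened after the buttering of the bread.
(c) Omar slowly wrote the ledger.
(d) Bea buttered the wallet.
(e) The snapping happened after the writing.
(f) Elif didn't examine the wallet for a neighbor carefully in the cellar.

(a), (b), (f)

(a) Entailed — 'Omar snapped the twig' is causative; it entails the inchoative 'the twig snapped'.
(b) Entailed — the narrative places the buttering before the writing.
(c) Not entailed — 'slowly' adds a manner not in (and inconsistent with) the original.
(d) Not entailed — Bea buttered the bread, not the wallet; the wallet belongs to the examining event.
(e) Not entailed — the narrative doesn't order the writing relative to the snapping.
(f) Entailed — under negation, adding a further restriction is entailed: if no such examining event occurred, none occurred for a neighbor either.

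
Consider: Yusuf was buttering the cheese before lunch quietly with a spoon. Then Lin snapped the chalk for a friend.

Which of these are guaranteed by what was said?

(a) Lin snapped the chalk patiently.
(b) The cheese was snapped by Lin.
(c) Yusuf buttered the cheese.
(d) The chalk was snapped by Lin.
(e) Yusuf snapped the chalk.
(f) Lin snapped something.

(d), (f)

(a) Not entailed — 'patiently' adds information not in the original event.
(b) Not entailed — Lin snapped the chalk, not the cheese; the cheese belongs to the buttering event.
(c) Not entailed — 'was buttering' is progressive on an accomplishment; it does not entail the completed 'buttered'.
(d) Entailed — this follows by dropping conjuncts from the snapping event's description.
(e) Not entailed — the passage has Lin snapping the chalk, not Yusuf.
(f) Entailed — this follows by dropping conjuncts from the snapping event's description.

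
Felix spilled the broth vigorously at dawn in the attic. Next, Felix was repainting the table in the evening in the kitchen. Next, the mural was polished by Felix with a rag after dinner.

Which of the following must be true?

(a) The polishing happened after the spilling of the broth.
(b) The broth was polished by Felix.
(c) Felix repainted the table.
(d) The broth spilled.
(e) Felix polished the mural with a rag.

(a) Entailed — the narrative places the spilling before the polishing.
(b) Not entailed — Felix polished the mural, not the broth; the broth belongs to the spilling event.
(c) Not entailed — 'was repainting' is progressive on an accomplishment; it does not entail the completed 'repainted'.
(d) Entailed — 'Felix spilled the broth' is causative; it entails the inchoative 'the broth spilled'.
(e) Entailed — dropping 'after dinner' leaves a sub-description the original still satisfies.

(a), (d), (e)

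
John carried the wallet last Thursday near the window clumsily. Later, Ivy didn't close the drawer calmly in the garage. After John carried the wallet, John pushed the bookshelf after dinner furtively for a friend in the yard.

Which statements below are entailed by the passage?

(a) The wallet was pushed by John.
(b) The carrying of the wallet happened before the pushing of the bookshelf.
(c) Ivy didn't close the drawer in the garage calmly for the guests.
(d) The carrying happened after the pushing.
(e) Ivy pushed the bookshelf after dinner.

(a) Not entailed — John pushed the bookshelf, not the wallet; the wallet belongs to the carrying event.
(b) Entailed — the narrative places the carrying before the pushing.
(c) Entailed — under negation, adding a further restriction is entailed: if no such closing event occurred, none occurred for the guests either.
(d) Not entailed — the narrative places the carrying before the pushing, not after.
(e) Not entailed — the passage has John pushing the bookshelf, not Ivy.

(b), (c)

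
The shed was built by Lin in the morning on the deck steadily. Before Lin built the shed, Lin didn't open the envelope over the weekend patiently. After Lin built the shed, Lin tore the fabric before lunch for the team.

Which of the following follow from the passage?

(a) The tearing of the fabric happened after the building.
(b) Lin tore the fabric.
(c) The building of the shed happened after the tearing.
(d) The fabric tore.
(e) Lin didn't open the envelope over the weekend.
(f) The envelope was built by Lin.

(a), (b), (d)

(a) Entailed — the narrative places the building before the tearing.
(b) Entailed — dropping 'before lunch', 'for the team' leaves a sub-description the original still satisfies.
(c) Not entailed — the narrative places the building before the tearing, not after.
(d) Entailed — 'Lin tore the fabric' is causative; it entails the inchoative 'the fabric tore'.
(e) Not entailed — dropping 'patiently' under negation is not valid — the original leaves open that Lin opened the envelope some other way.
(f) Not entailed — Lin built the shed, not the envelope; the envelope belongs to the opening event.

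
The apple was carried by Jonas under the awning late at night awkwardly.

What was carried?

'the apple' marks the patient of the carrying event.

the apple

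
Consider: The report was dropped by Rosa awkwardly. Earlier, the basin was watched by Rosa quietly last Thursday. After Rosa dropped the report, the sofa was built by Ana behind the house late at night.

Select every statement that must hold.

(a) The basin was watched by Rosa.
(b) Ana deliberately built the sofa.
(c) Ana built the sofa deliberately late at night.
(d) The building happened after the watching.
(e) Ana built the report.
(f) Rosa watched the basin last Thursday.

(a), (d), (f)

(a) Entailed — the original entails any weakening of itself; this just drops 'last Thursday', 'quietly'.
(b) Not entailed — 'deliberately' adds information not in the original event.
(c) Not entailed — 'deliberately' adds information not in the original event.
(d) Entailed — the narrative places the watching before the building.
(e) Not entailed — Ana built the sofa, not the report; the report belongs to the dropping event.
(f) Entailed — every conjunct here is already in the original watching event.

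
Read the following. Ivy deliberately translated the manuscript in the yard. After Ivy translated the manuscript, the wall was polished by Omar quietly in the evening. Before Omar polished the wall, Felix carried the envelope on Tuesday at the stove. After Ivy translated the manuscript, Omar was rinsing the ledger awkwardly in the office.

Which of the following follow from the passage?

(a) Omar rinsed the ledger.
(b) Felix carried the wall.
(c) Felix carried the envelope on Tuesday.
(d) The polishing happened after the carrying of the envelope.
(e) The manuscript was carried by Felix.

(a) Entailed — 'rinse' is an activity; 'was rinsing' entails that some rinsing happened, so 'rinsed' holds.
(b) Not entailed — Felix carried the envelope, not the wall; the wall belongs to the polishing event.
(c) Entailed — every conjunct here is already in the original carrying event.
(d) Entailed — the narrative places the carrying before the polishing.
(e) Not entailed — Felix carried the envelope, not the manuscript; the manuscript belongs to the translating event.

(a), (c), (d)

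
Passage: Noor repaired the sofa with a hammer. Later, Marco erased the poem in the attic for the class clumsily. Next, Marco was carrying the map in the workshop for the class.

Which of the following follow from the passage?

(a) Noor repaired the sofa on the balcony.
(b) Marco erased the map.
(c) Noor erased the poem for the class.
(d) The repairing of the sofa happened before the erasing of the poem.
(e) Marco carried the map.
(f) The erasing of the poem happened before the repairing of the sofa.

(d), (e)

(a) Not entailed — 'on the balcony' adds information not in the original event.
(b) Not entailed — Marco erased the poem, not the map; the map belongs to the carrying event.
(c) Not entailed — the passage has Marco erasing the poem, not Noor.
(d) Entailed — the narrative places the repairing before the erasing.
(e) Entailed — 'carry' is an activity; 'was carrying' entails that some carrying happened, so 'carried' holds.
(f) Not entailed — the narrative places the repairing before the erasing, not after.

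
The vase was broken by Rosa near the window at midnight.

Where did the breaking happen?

near the window

'near the window' marks the location of the breaking event.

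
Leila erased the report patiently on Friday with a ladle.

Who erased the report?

Leila

'Leila' marks the agent of the erasing event.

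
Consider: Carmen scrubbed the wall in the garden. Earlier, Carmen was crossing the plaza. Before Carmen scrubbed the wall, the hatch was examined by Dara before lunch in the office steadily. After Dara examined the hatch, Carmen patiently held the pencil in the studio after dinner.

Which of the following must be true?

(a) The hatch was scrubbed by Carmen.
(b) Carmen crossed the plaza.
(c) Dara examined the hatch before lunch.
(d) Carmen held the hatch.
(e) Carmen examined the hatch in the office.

(a) Not entailed — Carmen scrubbed the wall, not the hatch; the hatch belongs to the examining event.
(b) Not entailed — 'was crossing' is progressive on an accomplishment; it does not entail the completed 'crossed'.
(c) Entailed — every conjunct here is already in the original examining event.
(d) Not entailed — Carmen held the pencil, not the hatch; the hatch belongs to the examining event.
(e) Not entailed — the passage has Dara examining the hatch, not Carmen.

(c)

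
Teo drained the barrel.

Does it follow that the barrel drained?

yes

'Teo drained the barrel' is the causative; it entails the inchoative 'the barrel drained'.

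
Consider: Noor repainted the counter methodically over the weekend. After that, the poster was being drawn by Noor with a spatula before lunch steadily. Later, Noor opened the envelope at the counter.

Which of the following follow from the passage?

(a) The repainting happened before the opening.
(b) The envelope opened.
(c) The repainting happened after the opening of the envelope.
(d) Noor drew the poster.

(a) Entailed — the narrative places the repainting before the opening.
(b) Entailed — 'Noor opened the envelope' is causative; it entails the inchoative 'the envelope opened'.
(c) Not entailed — the narrative places the repainting before the opening, not after.
(d) Not entailed — 'was drawing' is progressive on an accomplishment; it does not entail the completed 'drew'.

(a), (b)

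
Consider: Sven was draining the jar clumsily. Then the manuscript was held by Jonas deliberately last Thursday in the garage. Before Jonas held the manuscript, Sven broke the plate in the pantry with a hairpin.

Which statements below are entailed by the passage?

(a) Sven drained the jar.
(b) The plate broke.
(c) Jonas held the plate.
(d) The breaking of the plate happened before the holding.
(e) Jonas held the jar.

(a) Not entailed — 'was draining' is progressive on an accomplishment; it does not entail the completed 'drained'.
(b) Entailed — 'Sven broke the plate' is causative; it entails the inchoative 'the plate broke'.
(c) Not entailed — Jonas held the manuscript, not the plate; the plate belongs to the breaking event.
(d) Entailed — the narrative places the breaking before the holding.
(e) Not entailed — Jonas held the manuscript, not the jar; the jar belongs to the draining event.

(b), (d)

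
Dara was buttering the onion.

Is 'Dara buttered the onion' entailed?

'was buttering' is progressive; for an accomplishment like 'butter the onion', it doesn't entail completion.

no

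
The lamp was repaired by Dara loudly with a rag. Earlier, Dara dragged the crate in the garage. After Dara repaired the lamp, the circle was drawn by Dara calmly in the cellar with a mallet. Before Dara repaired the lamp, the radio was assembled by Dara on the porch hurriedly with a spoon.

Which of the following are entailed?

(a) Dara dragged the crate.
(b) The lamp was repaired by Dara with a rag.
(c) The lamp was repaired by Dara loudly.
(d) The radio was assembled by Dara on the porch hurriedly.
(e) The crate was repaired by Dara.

(a), (b), (c), (d)

(a) Entailed — the original entails any weakening of itself; this just drops 'in the garage'.
(b) Entailed — the original entails any weakening of itself; this just drops 'loudly'.
(c) Entailed — dropping 'with a rag' leaves a sub-description the original still satisfies.
(d) Entailed — every conjunct here is already in the original assembling event.
(e) Not entailed — Dara repaired the lamp, not the crate; the crate belongs to the dragging event.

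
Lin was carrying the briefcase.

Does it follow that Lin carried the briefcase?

yes

'carry' is atelic; if Lin was carrying the briefcase, then Lin carried the briefcase (for some time).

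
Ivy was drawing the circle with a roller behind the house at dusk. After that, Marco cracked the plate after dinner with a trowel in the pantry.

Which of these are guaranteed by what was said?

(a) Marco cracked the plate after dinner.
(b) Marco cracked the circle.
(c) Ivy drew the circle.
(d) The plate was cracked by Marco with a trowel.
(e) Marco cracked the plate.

(a) Entailed — this follows by dropping conjuncts from the cracking event's description.
(b) Not entailed — Marco cracked the plate, not the circle; the circle belongs to the drawing event.
(c) Not entailed — 'was drawing' is progressive on an accomplishment; it does not entail the completed 'drew'.
(d) Entailed — the original entails any weakening of itself; this just drops 'in the pantry', 'after dinner'.
(e) Entailed — every conjunct here is already in the original cracking event.

(a), (d), (e)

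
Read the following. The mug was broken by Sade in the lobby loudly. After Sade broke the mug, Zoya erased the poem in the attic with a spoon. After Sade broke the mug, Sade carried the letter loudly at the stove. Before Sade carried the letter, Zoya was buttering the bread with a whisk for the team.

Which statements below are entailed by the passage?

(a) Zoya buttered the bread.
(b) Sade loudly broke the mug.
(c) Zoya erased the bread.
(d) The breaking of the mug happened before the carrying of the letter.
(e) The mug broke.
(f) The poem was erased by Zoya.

(b), (d), (e), (f)

(a) Not entailed — 'was buttering' is progressive on an accomplishment; it does not entail the completed 'buttered'.
(b) Entailed — the original entails any weakening of itself; this just drops 'in the lobby'.
(c) Not entailed — Zoya erased the poem, not the bread; the bread belongs to the buttering event.
(d) Entailed — the narrative places the breaking before the carrying.
(e) Entailed — 'Sade broke the mug' is causative; it entails the inchoative 'the mug broke'.
(f) Entailed — this follows by dropping conjuncts from the erasing event's description.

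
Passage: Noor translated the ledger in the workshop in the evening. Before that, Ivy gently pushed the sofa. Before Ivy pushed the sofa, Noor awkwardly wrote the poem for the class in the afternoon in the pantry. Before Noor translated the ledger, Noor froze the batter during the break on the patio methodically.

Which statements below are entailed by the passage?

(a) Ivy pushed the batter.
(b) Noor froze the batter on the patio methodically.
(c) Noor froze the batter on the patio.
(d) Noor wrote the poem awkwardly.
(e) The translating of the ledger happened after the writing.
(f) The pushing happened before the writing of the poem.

(b), (c), (d), (e)

(a) Not entailed — Ivy pushed the sofa, not the batter; the batter belongs to the freezing event.
(b) Entailed — this follows by dropping conjuncts from the freezing event's description.
(c) Entailed — the original entails any weakening of itself; this just drops 'methodically', 'during the break'.
(d) Entailed — this follows by dropping conjuncts from the writing event's description.
(e) Entailed — the narrative places the writing before the translating.
(f) Not entailed — the narrative places the writing before the pushing, not after.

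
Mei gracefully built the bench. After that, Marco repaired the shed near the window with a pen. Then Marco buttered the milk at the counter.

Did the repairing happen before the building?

no

The narrative orders the building before the repairing.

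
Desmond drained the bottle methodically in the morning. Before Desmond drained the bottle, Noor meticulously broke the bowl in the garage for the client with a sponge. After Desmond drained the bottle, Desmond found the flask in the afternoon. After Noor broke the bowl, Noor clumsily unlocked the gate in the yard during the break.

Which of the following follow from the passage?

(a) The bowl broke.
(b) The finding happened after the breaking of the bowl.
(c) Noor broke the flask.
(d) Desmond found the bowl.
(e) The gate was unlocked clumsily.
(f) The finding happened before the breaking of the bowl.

(a), (b), (e)

(a) Entailed — 'Noor broke the bowl' is causative; it entails the inchoative 'the bowl broke'.
(b) Entailed — the narrative places the breaking before the finding.
(c) Not entailed — Noor broke the bowl, not the flask; the flask belongs to the finding event.
(d) Not entailed — Desmond found the flask, not the bowl; the bowl belongs to the breaking event.
(e) Entailed — every conjunct here is already in the original unlocking event.
(f) Not entailed — the narrative places the breaking before the finding, not after.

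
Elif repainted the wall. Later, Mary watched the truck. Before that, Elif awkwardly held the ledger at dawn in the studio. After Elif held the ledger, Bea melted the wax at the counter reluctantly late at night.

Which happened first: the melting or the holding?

the holding

The connectives place the holding before the melting.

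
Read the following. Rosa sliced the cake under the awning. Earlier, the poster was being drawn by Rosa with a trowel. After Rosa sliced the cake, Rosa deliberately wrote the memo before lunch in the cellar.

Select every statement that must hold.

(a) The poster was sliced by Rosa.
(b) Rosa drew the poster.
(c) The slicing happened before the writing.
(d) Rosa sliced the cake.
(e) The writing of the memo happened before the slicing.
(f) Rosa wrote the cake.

(c), (d)

(a) Not entailed — Rosa sliced the cake, not the poster; the poster belongs to the drawing event.
(b) Not entailed — 'was drawing' is progressive on an accomplishment; it does not entail the completed 'drew'.
(c) Entailed — the narrative places the slicing before the writing.
(d) Entailed — the original entails any weakening of itself; this just drops 'under the awning'.
(e) Not entailed — the narrative places the slicing before the writing, not after.
(f) Not entailed — Rosa wrote the memo, not the cake; the cake belongs to the slicing event.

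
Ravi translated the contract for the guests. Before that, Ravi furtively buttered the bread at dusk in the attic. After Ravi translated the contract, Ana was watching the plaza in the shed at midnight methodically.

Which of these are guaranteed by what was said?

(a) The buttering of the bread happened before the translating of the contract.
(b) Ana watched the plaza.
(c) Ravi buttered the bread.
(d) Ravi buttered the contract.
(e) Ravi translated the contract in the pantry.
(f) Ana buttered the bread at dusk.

(a) Entailed — the narrative places the buttering before the translating.
(b) Entailed — 'watch' is an activity; 'was watching' entails that some watching happened, so 'watched' holds.
(c) Entailed — every conjunct here is already in the original buttering event.
(d) Not entailed — Ravi buttered the bread, not the contract; the contract belongs to the translating event.
(e) Not entailed — 'in the pantry' adds information not in the original event.
(f) Not entailed — the passage has Ravi buttering the bread, not Ana.

(a), (b), (c)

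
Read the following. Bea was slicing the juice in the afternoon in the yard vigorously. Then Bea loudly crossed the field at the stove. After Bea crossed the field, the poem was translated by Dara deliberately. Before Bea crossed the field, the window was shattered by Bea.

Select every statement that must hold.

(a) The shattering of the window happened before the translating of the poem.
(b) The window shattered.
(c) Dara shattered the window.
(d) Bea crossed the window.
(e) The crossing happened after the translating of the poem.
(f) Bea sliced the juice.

(a) Entailed — the narrative places the shattering before the translating.
(b) Entailed — 'Bea shattered the window' is causative; it entails the inchoative 'the window shattered'.
(c) Not entailed — the passage has Bea shattering the window, not Dara.
(d) Not entailed — Bea crossed the field, not the window; the window belongs to the shattering event.
(e) Not entailed — the narrative places the crossing before the translating, not after.
(f) Not entailed — 'was slicing' is progressive on an accomplishment; it does not entail the completed 'sliced'.

(a), (b)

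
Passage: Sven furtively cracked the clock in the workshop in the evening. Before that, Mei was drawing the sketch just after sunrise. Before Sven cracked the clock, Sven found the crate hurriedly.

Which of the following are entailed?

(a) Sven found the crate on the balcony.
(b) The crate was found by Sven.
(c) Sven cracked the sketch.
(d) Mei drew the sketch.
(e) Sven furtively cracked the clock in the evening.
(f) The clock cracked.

(a) Not entailed — 'on the balcony' adds information not in the original event.
(b) Entailed — dropping 'hurriedly' leaves a sub-description the original still satisfies.
(c) Not entailed — Sven cracked the clock, not the sketch; the sketch belongs to the drawing event.
(d) Not entailed — 'was drawing' is progressive on an accomplishment; it does not entail the completed 'drew'.
(e) Entailed — this follows by dropping conjuncts from the cracking event's description.
(f) Entailed — 'Sven cracked the clock' is causative; it entails the inchoative 'the clock cracked'.

(b), (e), (f)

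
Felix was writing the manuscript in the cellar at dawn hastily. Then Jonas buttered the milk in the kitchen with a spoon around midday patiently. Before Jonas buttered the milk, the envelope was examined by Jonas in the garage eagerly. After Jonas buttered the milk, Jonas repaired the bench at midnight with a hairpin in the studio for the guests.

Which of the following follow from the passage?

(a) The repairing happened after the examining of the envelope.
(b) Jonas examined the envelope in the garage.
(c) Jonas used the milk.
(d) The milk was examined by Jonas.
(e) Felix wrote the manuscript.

(a), (b)

(a) Entailed — the narrative places the examining before the repairing.
(b) Entailed — dropping 'eagerly' leaves a sub-description the original still satisfies.
(c) Not entailed — the milk is the patient, not an instrument — Jonas used a spoon.
(d) Not entailed — Jonas examined the envelope, not the milk; the milk belongs to the buttering event.
(e) Not entailed — 'was writing' is progressive on an accomplishment; it does not entail the completed 'wrote'.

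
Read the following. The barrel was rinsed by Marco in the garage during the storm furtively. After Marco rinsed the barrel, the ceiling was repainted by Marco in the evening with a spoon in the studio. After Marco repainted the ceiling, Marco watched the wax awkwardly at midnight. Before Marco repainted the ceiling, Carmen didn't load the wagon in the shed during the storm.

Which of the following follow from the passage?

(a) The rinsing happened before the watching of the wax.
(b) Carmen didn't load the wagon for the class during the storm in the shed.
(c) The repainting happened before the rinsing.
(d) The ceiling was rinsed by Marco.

(a), (b)

(a) Entailed — the narrative places the rinsing before the watching.
(b) Entailed — under negation, adding a further restriction is entailed: if no such loading event occurred, none occurred for the class either.
(c) Not entailed — the narrative places the rinsing before the repainting, not after.
(d) Not entailed — Marco rinsed the barrel, not the ceiling; the ceiling belongs to the repainting event.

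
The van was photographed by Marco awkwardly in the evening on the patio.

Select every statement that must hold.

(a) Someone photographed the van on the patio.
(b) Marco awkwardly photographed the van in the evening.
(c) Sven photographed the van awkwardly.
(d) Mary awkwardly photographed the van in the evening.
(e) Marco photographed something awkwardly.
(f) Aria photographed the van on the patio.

(a), (b), (e)

(a) Entailed — every conjunct here is already in the original photographing event.
(b) Entailed — every conjunct here is already in the original photographing event.
(c) Not entailed — the passage has Marco photographing the van, not Sven.
(d) Not entailed — the passage has Marco photographing the van, not Mary.
(e) Entailed — this follows by dropping conjuncts from the photographing event's description.
(f) Not entailed — the passage has Marco photographing the van, not Aria.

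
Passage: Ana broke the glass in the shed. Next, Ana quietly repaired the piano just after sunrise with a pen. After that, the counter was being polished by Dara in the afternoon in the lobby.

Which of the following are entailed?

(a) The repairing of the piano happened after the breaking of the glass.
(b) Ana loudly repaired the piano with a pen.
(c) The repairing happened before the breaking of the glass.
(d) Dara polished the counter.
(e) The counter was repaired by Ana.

(a) Entailed — the narrative places the breaking before the repairing.
(b) Not entailed — 'loudly' adds a manner not in (and inconsistent with) the original.
(c) Not entailed — the narrative places the breaking before the repairing, not after.
(d) Entailed — 'polish' is an activity; 'was polishing' entails that some polishing happened, so 'polished' holds.
(e) Not entailed — Ana repaired the piano, not the counter; the counter belongs to the polishing event.

(a), (d)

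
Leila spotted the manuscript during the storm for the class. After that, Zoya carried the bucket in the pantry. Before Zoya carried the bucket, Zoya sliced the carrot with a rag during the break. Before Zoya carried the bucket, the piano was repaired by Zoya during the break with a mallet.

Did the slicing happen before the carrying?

yes

The narrative orders the slicing before the carrying.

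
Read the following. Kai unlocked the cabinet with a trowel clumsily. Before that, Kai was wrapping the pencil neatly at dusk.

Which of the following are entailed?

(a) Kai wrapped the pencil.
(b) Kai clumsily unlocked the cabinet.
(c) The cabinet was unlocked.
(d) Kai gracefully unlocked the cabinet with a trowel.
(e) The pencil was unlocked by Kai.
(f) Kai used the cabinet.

(a) Not entailed — 'was wrapping' is progressive on an accomplishment; it does not entail the completed 'wrapped'.
(b) Entailed — dropping 'with a trowel' leaves a sub-description the original still satisfies.
(c) Entailed — dropping 'with a trowel', 'clumsily' and generalizing the agent leaves a sub-description the original still satisfies.
(d) Not entailed — 'gracefully' adds a manner not in (and inconsistent with) the original.
(e) Not entailed — Kai unlocked the cabinet, not the pencil; the pencil belongs to the wrapping event.
(f) Not entailed — the cabinet is the patient, not an instrument — Kai used a trowel.

(b), (c)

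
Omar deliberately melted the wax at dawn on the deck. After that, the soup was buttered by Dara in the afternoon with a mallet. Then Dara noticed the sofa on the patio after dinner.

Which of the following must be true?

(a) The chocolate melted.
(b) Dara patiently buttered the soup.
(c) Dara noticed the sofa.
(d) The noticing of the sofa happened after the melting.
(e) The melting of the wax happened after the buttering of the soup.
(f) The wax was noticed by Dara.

(c), (d)

(a) Not entailed — the wax is what melted, not the chocolate.
(b) Not entailed — 'patiently' adds information not in the original event.
(c) Entailed — every conjunct here is already in the original noticing event.
(d) Entailed — the narrative places the melting before the noticing.
(e) Not entailed — the narrative places the melting before the buttering, not after.
(f) Not entailed — Dara noticed the sofa, not the wax; the wax belongs to the melting event.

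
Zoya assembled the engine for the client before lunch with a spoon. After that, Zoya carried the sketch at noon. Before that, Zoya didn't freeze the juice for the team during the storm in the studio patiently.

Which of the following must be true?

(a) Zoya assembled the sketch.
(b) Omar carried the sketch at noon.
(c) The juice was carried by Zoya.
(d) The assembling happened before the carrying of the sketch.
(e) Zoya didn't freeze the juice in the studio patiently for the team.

(a) Not entailed — Zoya assembled the engine, not the sketch; the sketch belongs to the carrying event.
(b) Not entailed — the passage has Zoya carrying the sketch, not Omar.
(c) Not entailed — Zoya carried the sketch, not the juice; the juice belongs to the freezing event.
(d) Entailed — the narrative places the assembling before the carrying.
(e) Not entailed — dropping 'during the storm' under negation is not valid — the original leaves open that Zoya froze the juice some other way.

(d)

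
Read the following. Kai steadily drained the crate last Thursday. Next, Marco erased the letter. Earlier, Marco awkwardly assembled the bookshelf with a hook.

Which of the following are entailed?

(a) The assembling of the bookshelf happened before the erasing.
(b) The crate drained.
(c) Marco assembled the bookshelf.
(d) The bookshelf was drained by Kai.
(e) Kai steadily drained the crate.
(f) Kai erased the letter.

(a) Entailed — the narrative places the assembling before the erasing.
(b) Entailed — 'Kai drained the crate' is causative; it entails the inchoative 'the crate drained'.
(c) Entailed — this follows by dropping conjuncts from the assembling event's description.
(d) Not entailed — Kai drained the crate, not the bookshelf; the bookshelf belongs to the assembling event.
(e) Entailed — this follows by dropping conjuncts from the draining event's description.
(f) Not entailed — the passage has Marco erasing the letter, not Kai.

(a), (b), (c), (e)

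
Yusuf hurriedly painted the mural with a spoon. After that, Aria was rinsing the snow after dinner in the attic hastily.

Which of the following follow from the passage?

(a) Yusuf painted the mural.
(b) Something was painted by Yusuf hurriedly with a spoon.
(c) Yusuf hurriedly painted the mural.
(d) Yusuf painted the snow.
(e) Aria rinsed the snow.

(a) Entailed — dropping 'with a spoon', 'hurriedly' leaves a sub-description the original still satisfies.
(b) Entailed — generalizing the patient leaves a sub-description the original still satisfies.
(c) Entailed — dropping 'with a spoon' leaves a sub-description the original still satisfies.
(d) Not entailed — Yusuf painted the mural, not the snow; the snow belongs to the rinsing event.
(e) Entailed — 'rinse' is an activity; 'was rinsing' entails that some rinsing happened, so 'rinsed' holds.

(a), (b), (c), (e)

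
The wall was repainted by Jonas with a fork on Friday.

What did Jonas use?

'with a fork' marks the instrument of the repainting event.

a fork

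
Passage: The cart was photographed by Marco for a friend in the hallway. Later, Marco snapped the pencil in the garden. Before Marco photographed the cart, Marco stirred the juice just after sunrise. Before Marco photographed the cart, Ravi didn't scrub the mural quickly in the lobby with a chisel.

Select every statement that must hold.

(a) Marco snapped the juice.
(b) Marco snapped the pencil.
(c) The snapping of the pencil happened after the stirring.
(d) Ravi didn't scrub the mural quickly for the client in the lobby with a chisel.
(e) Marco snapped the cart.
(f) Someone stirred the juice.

(a) Not entailed — Marco snapped the pencil, not the juice; the juice belongs to the stirring event.
(b) Entailed — this follows by dropping conjuncts from the snapping event's description.
(c) Entailed — the narrative places the stirring before the snapping.
(d) Entailed — under negation, adding a further restriction is entailed: if no such scrubbing event occurred, none occurred for the client either.
(e) Not entailed — Marco snapped the pencil, not the cart; the cart belongs to the photographing event.
(f) Entailed — every conjunct here is already in the original stirring event.

(b), (c), (d), (f)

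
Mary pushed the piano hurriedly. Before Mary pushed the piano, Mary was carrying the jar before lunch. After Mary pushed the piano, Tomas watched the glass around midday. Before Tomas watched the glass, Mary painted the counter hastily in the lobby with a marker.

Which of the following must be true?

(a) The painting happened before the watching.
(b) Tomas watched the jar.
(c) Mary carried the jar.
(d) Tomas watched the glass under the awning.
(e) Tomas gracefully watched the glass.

(a) Entailed — the narrative places the painting before the watching.
(b) Not entailed — Tomas watched the glass, not the jar; the jar belongs to the carrying event.
(c) Entailed — 'carry' is an activity; 'was carrying' entails that some carrying happened, so 'carried' holds.
(d) Not entailed — 'under the awning' adds information not in the original event.
(e) Not entailed — 'gracefully' adds information not in the original event.

(a), (c)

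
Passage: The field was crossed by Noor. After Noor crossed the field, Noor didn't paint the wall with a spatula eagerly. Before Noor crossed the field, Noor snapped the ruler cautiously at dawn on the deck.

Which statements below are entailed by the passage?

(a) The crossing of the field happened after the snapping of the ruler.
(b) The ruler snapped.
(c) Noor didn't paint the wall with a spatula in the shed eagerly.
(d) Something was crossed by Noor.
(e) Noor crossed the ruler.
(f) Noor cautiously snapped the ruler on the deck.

(a) Entailed — the narrative places the snapping before the crossing.
(b) Entailed — 'Noor snapped the ruler' is causative; it entails the inchoative 'the ruler snapped'.
(c) Entailed — under negation, adding a further restriction is entailed: if no such painting event occurred, none occurred in the shed either.
(d) Entailed — every conjunct here is already in the original crossing event.
(e) Not entailed — Noor crossed the field, not the ruler; the ruler belongs to the snapping event.
(f) Entailed — every conjunct here is already in the original snapping event.

(a), (b), (c), (d), (f)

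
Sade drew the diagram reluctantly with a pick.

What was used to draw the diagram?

'with a pick' marks the instrument of the drawing event.

a pick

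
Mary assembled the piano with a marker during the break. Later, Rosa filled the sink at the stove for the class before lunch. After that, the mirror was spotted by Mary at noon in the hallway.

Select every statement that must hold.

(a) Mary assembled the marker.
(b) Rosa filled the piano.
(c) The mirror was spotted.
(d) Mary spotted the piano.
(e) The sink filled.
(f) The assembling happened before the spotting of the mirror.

(c), (e), (f)

(a) Not entailed — the marker is the instrument, not what was assembled.
(b) Not entailed — Rosa filled the sink, not the piano; the piano belongs to the assembling event.
(c) Entailed — the original entails any weakening of itself; this just drops 'in the hallway', 'at noon' and generalizes the agent.
(d) Not entailed — Mary spotted the mirror, not the piano; the piano belongs to the assembling event.
(e) Entailed — 'Rosa filled the sink' is causative; it entails the inchoative 'the sink filled'.
(f) Entailed — the narrative places the assembling before the spotting.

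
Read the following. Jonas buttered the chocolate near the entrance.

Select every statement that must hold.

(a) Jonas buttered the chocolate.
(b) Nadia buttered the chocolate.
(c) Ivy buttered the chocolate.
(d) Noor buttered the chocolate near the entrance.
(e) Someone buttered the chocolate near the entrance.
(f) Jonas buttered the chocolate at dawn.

(a), (e)

(a) Entailed — dropping 'near the entrance' leaves a sub-description the original still satisfies.
(b) Not entailed — the passage has Jonas buttering the chocolate, not Nadia.
(c) Not entailed — the passage has Jonas buttering the chocolate, not Ivy.
(d) Not entailed — the passage has Jonas buttering the chocolate, not Noor.
(e) Entailed — this follows by dropping conjuncts from the buttering event's description.
(f) Not entailed — 'at dawn' adds information not in the original event.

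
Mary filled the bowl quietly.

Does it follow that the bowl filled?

'Mary filled the bowl' is the causative; it entails the inchoative 'the bowl filled'.

yes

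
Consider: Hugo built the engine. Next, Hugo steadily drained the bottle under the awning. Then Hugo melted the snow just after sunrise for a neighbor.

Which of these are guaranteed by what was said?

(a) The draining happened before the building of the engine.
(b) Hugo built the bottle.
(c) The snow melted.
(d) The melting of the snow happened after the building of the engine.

(a) Not entailed — the narrative places the building before the draining, not after.
(b) Not entailed — Hugo built the engine, not the bottle; the bottle belongs to the draining event.
(c) Entailed — 'Hugo melted the snow' is causative; it entails the inchoative 'the snow melted'.
(d) Entailed — the narrative places the building before the melting.

(c), (d)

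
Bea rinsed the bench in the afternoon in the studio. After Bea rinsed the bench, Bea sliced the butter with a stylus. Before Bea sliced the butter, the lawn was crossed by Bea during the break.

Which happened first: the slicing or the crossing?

the crossing

The connectives place the crossing before the slicing.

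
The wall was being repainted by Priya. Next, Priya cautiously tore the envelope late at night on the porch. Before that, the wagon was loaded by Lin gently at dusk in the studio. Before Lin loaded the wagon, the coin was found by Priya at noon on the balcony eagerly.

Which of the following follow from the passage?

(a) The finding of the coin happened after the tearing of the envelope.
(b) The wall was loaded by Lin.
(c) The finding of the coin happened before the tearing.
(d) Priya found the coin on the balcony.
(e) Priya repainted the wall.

(c), (d)

(a) Not entailed — the narrative places the finding before the tearing, not after.
(b) Not entailed — Lin loaded the wagon, not the wall; the wall belongs to the repainting event.
(c) Entailed — the narrative places the finding before the tearing.
(d) Entailed — this follows by dropping conjuncts from the finding event's description.
(e) Not entailed — 'was repainting' is progressive on an accomplishment; it does not entail the completed 'repainted'.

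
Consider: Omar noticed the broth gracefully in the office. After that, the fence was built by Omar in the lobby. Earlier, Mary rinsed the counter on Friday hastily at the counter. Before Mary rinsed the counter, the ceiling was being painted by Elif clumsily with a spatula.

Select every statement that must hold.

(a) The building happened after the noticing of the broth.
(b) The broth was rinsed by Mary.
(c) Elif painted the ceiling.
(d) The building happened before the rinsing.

(a) Entailed — the narrative places the noticing before the building.
(b) Not entailed — Mary rinsed the counter, not the broth; the broth belongs to the noticing event.
(c) Not entailed — 'was painting' is progressive on an accomplishment; it does not entail the completed 'painted'.
(d) Not entailed — the narrative places the rinsing before the building, not after.

(a)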